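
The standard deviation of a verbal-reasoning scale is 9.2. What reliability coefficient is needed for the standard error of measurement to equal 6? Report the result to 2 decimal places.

r = 1 − (6.00000/9.2)² ≈ 1 − 0.42533 ≈ 0.57467

0.57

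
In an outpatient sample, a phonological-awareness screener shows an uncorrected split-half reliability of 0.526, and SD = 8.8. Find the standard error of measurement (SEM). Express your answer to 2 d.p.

4.90

r_full = 2·0.526 / (1 + 0.526) ≈ 0.6894
SEM = 8.8000 · √(1 − 0.6894) = 8.8000 · √0.3106 ≈ 8.8000 · 0.5573 ≈ 4.9045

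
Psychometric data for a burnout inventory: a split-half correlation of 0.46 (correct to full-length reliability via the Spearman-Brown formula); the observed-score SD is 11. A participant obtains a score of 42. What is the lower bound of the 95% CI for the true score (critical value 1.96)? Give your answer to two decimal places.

r_full = 2·0.46 / (1 + 0.46) ≃ 0.630
SEM = 11.000 · √(1 − 0.630) = 11.000 · √0.370 ≃ 11.000 · 0.608 ≃ 6.690
Margin = 1.96 · 6.690 ≃ 13.112
Lower bound: 42 − 13.112 = 28.888

28.89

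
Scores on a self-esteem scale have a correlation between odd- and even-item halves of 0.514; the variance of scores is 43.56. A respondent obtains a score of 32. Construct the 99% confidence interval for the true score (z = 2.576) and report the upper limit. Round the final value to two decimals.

41.63

SD = √43.56 = 6.6000
Full-length reliability (Spearman-Brown) = 2(0.514)/(1+0.514) ≃ 0.6790
The standard error of measurement is 6.6000·√(1 − 0.6790) ≃ 6.6000·0.5666 ≃ 3.7394.
Half-width = 2.576·3.7394 ≃ 9.6326
Upper bound: 32 + 9.6326 = 41.6326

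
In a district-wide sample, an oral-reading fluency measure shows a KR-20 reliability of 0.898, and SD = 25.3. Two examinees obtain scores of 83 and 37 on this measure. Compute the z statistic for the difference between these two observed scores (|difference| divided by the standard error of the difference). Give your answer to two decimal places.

SEM = 25.300*√(1 − 0.898) ≈ 8.080
Standard error of the difference = 8.080·√2 ≈ 11.427
z = |83 − 37| / 11.427 = 46 / 11.427 ≈ 4.026

4.03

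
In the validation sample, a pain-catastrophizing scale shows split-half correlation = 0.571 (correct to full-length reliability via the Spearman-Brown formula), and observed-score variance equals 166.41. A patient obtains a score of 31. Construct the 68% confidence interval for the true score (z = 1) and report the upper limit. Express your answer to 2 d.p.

SD = √166.41 ≃ 12.9000
Full-length reliability (Spearman-Brown) = 2(0.571)/(1+0.571) ≃ 0.7269
SEM = 12.9000 × √(1 − 0.7269) = 12.9000 × √0.2731 ≃ 12.9000 × 0.5226 ≃ 6.7411
1 × SEM ≃ 6.7411
Upper bound: 31 + 6.7411 = 37.7411

37.74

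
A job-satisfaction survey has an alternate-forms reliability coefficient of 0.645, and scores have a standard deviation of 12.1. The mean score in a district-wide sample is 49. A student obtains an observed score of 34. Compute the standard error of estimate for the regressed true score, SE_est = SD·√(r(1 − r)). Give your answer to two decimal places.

SE_est = SD * √(r(1 − r)) = 12.1000 * √0.2290 ≈ 12.1000 * 0.4785 ≈ 5.7900

5.79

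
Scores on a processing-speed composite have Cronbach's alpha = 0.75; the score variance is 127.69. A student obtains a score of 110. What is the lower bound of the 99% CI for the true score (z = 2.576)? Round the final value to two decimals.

SD = √127.69 ≈ 11.3000
SEM = 11.3000·√(1 − 0.7500) ≈ 5.6500
Half-width = 2.576·5.6500 ≈ 14.5544
Lower limit = 110 − 14.5544 ≈ 95.4456

95.45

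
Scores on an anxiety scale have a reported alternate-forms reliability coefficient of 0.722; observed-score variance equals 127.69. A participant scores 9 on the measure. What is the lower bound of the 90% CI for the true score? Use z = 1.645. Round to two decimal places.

-0.80

SD = √127.69 ≈ 11.300
SEM = 11.300*√(1 − 0.722) ≈ 5.958
1.645 * SEM ≈ 9.801
Lower limit = 9 − 9.801 ≈ -0.801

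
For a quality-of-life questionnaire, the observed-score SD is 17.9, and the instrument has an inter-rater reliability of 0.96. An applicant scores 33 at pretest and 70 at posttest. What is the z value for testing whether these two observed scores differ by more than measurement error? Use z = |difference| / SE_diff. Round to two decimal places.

7.31

SEM = 17.9000×√(1 − 0.9600) ≈ 3.5800
SE_diff = √2 × SEM ≈ 5.0629
z = |33 − 70| / 5.0629 = 37 / 5.0629 ≈ 7.3081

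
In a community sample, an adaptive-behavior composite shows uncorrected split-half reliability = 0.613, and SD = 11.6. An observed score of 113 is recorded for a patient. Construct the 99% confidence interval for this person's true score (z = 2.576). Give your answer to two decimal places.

[98.36, 127.64]

r_full = 2·0.613 / (1 + 0.613) ≃ 0.760
SEM = 11.600×√(1 − 0.760) ≃ 5.682
2.576 × SEM ≃ 14.637
CI = 113 ± 14.637 → [98.363, 127.637]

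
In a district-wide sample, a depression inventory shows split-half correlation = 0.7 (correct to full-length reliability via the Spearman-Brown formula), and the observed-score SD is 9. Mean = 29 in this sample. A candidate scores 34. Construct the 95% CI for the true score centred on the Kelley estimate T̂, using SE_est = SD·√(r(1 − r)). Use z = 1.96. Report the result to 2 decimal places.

[26.39, 39.84]

r_full = 2·0.7 / (1 + 0.7) ≈ 0.824
Estimated true score = 0.824·34 + (1 − 0.824)·29 ≈ 33.118
SE_est = 9.000·√(0.824·0.176) ≈ 3.431
CI = 33.118 ± 1.96 · 3.431 → [26.393, 39.842]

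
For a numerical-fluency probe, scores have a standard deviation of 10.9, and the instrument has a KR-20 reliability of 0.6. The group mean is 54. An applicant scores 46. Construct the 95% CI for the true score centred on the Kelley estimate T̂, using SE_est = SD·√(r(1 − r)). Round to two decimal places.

[38.73, 59.67]

T̂ = r·X + (1 − r)·M = 0.6000·46 + 0.4000·54 = 27.6000 + 21.6000 ≈ 49.2000
SE_est = 10.9000·√(0.6000·0.4000) ≈ 5.3399
95% CI: 49.2000 ± 10.4662 ≈ (38.7338, 59.6662)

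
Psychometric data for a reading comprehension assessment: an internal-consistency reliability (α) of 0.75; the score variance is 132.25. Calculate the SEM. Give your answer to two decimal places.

SD = √132.25 = 11.500
SEM = 11.500 * √(1 − 0.750) = 11.500 * √0.250 ≈ 11.500 * 0.500 ≈ 5.750

5.75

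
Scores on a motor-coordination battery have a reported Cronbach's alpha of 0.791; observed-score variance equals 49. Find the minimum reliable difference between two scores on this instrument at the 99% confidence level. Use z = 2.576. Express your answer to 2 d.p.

σ = 49^(1/2) = 7.000
SEM = 7.000*√(1 − 0.791) ≃ 3.200
SE_diff = √2 * SEM ≃ 4.526
Minimum reliable difference = 2.576 * SE_diff ≃ 2.576 * 4.526 ≃ 11.658

11.66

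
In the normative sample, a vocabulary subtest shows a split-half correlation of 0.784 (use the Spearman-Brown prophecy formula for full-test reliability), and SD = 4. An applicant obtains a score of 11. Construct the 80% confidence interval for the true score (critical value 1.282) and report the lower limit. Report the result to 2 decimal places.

Full-length reliability (Spearman-Brown) = 2(0.784)/(1+0.784) ≃ 0.879
SEM = 4.000 × √(1 − 0.879) = 4.000 × √0.121 ≃ 4.000 × 0.348 ≃ 1.392
1.282 × SEM ≃ 1.784
Lower limit = 11 − 1.784 ≃ 9.216

9.22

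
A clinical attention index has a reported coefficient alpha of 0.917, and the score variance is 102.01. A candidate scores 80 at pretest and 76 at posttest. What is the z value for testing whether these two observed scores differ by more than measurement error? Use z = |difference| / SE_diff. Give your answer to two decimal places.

0.97

SD = √102.01 = 10.1000
SEM = 10.1000 × √(1 − 0.9170) = 10.1000 × √0.0830 ≈ 10.1000 × 0.2881 ≈ 2.9098
Standard error of the difference = 2.9098·√2 ≈ 4.1151
z = |80 − 76| / 4.1151 = 4 / 4.1151 ≈ 0.9720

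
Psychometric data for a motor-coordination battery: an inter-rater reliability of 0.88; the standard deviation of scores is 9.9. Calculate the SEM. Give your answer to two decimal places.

SEM = 9.900×√(1 − 0.880) ≈ 3.429

3.43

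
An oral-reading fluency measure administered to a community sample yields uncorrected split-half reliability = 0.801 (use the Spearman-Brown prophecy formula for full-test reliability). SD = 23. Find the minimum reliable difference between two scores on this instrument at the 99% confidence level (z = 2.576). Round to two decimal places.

Spearman-Brown: r = 2(0.801) / (1 + 0.801) = 1.6020 / 1.8010 ≈ 0.8895
SEM = 23.0000×√(1 − 0.8895) ≈ 7.6454
SE_diff = SEM × √2 ≈ 7.6454 × 1.4142 ≈ 10.8122
Smallest detectable difference = 2.576×10.8122 ≈ 27.8521

27.85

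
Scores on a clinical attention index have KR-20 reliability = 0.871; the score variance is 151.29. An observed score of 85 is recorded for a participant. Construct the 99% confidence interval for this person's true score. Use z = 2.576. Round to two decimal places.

[73.62, 96.38]

σ = 151.29^(1/2) = 12.300
SEM = 12.300*√(1 − 0.871) ≈ 4.418
Margin = 2.576 * 4.418 ≈ 11.380
Interval: (73.620, 96.380)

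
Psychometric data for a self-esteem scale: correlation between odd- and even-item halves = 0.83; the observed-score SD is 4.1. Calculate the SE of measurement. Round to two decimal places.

1.25

Full-length reliability (Spearman-Brown) = 2(0.83)/(1+0.83) ≃ 0.9071
SEM = 4.1000·√(1 − 0.9071) ≃ 1.2496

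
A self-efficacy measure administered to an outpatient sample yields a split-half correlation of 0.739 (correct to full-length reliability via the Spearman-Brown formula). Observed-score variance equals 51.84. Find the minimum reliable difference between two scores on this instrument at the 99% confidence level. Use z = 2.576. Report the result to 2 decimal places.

10.16

SD = √51.84 = 7.200
Full-length reliability (Spearman-Brown) = 2(0.739)/(1+0.739) ≈ 0.850
SEM = 7.200 · √(1 − 0.850) = 7.200 · √0.150 ≈ 7.200 · 0.387 ≈ 2.789
SE_diff = √2 · SEM ≈ 3.945
Minimum reliable difference = 2.576 · SE_diff ≈ 2.576 · 3.945 ≈ 10.162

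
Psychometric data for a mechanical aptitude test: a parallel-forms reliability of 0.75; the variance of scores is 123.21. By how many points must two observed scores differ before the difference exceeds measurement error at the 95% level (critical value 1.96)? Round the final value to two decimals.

SD = √123.21 ≈ 11.10000
SEM = 11.10000 × √(1 − 0.75000) = 11.10000 × √0.25000 ≈ 11.10000 × 0.50000 ≈ 5.55000
SE_diff = SEM × √2 ≈ 5.55000 × 1.41421 ≈ 7.84889
Minimum reliable difference = 1.96 × SE_diff ≈ 1.96 × 7.84889 ≈ 15.38382

15.38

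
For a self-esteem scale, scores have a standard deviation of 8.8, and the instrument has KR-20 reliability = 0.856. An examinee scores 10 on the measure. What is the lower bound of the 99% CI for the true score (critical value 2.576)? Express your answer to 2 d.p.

The standard error of measurement is 8.8000×√(1 − 0.8560) ≃ 8.8000×0.3795 ≃ 3.3394.
Margin = 2.576 × 3.3394 ≃ 8.6022
Lower limit = 10 − 8.6022 ≃ 1.3978

1.40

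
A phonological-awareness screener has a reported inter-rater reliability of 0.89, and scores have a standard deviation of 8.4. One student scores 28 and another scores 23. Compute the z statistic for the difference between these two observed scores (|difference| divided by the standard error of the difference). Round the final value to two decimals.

1.27

SEM = 8.4000 * √(1 − 0.8900) = 8.4000 * √0.1100 ≈ 8.4000 * 0.3317 ≈ 2.7860
SE_diff = √2 * SEM ≈ 3.9399
z = 5 / 3.9399 ≈ 1.2691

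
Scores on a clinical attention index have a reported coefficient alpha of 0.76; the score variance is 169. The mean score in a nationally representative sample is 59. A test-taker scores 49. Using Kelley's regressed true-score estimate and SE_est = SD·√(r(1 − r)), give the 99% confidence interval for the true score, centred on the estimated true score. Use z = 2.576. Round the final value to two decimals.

[37.10, 65.70]

σ = 169^(1/2) = 13.00000
T̂ = r·X + (1 − r)·M = 0.76000·49 + 0.24000·59 = 37.24000 + 14.16000 ≈ 51.40000
SE_est = 13.00000·√[r(1 − r)] ≈ 5.55208
CI = 51.40000 ± 2.576 · 5.55208 → [37.09784, 65.70216]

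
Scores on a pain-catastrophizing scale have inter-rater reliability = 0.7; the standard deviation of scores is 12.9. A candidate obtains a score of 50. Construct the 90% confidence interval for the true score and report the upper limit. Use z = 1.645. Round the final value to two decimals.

61.62

SEM = 12.9000 * √(1 − 0.7000) = 12.9000 * √0.3000 ≈ 12.9000 * 0.5477 ≈ 7.0656
Margin = 1.645 * 7.0656 ≈ 11.6229
Upper bound: 50 + 11.6229 = 61.6229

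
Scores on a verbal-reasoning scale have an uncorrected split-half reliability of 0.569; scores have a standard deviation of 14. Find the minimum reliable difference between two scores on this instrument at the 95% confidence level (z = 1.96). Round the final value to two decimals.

Full-length reliability (Spearman-Brown) = 2(0.569)/(1+0.569) ≈ 0.72530
SEM = 14.00000*√(1 − 0.72530) ≈ 7.33762
SE_diff = SEM * √2 ≈ 7.33762 * 1.41421 ≈ 10.37696
Minimum reliable difference = 1.96 * SE_diff ≈ 1.96 * 10.37696 ≈ 20.33884

20.34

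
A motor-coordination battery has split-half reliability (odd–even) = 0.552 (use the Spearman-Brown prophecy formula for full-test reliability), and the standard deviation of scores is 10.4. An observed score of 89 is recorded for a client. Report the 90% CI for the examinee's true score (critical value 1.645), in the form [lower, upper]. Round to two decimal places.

[79.81, 98.19]

r_full = 2·0.552 / (1 + 0.552) ≈ 0.711
SEM = 10.400·√(1 − 0.711) ≈ 5.588
Margin = 1.645 · 5.588 ≈ 9.192
90% CI: 89 ± 9.192 = [79.808, 98.192]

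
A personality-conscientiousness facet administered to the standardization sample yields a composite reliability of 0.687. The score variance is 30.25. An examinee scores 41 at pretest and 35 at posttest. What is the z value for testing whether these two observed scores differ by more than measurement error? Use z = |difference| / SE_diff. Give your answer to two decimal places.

SD = √30.25 ≈ 5.5000
The standard error of measurement is 5.5000·√(1 − 0.6870) ≈ 5.5000·0.5595 ≈ 3.0771.
Standard error of the difference = 3.0771·√2 ≈ 4.3516
z = 6 / 4.3516 ≈ 1.3788

1.38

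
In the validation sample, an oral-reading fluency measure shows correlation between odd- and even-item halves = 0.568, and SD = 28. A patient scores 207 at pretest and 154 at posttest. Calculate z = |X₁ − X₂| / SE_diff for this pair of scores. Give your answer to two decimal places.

2.55

r_full = 2·0.568 / (1 + 0.568) ≈ 0.724
SEM = 28.000×√(1 − 0.724) ≈ 14.697
Standard error of the difference = 14.697·√2 ≈ 20.785
z = |207 − 154| / 20.785 = 53 / 20.785 ≈ 2.550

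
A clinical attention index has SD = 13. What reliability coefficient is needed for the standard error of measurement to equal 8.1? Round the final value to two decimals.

Required reliability = 1 − (SEM/SD)² = 1 − 0.3882 ≈ 0.6118

0.61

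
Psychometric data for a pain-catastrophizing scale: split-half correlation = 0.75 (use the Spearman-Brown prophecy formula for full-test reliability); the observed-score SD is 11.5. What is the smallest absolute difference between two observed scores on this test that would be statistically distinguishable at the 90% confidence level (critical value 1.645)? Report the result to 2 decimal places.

10.11

r_full = 2·0.75 / (1 + 0.75) ≈ 0.85714
The standard error of measurement is 11.50000*√(1 − 0.85714) ≈ 11.50000*0.37796 ≈ 4.34659.
SE_diff = SEM * √2 ≈ 4.34659 * 1.41421 ≈ 6.14701
Smallest detectable difference = 1.645*6.14701 ≈ 10.11183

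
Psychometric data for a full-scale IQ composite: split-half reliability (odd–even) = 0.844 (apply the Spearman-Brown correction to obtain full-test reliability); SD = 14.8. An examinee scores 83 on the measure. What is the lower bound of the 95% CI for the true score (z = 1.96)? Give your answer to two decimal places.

Spearman-Brown: r = 2(0.844) / (1 + 0.844) = 1.688 / 1.844 ≈ 0.915
SEM = 14.800·√(1 − 0.915) ≈ 4.305
Margin = 1.96 · 4.305 ≈ 8.437
Lower bound: 83 − 8.437 = 74.563

74.56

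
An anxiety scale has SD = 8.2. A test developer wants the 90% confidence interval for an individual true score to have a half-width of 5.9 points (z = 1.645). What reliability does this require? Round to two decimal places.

0.81

Required SEM = 5.9 / 1.645 ≈ 3.5866
Required reliability = 1 − (SEM/SD)² = 1 − 0.1913 ≈ 0.8087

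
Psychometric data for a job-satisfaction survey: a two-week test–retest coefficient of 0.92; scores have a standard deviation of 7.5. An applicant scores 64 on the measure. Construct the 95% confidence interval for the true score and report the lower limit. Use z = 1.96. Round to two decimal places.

59.84

SEM = 7.50000 · √(1 − 0.92000) = 7.50000 · √0.08000 ≈ 7.50000 · 0.28284 ≈ 2.12132
Margin = 1.96 · 2.12132 ≈ 4.15779
Lower limit = 64 − 4.15779 ≈ 59.84221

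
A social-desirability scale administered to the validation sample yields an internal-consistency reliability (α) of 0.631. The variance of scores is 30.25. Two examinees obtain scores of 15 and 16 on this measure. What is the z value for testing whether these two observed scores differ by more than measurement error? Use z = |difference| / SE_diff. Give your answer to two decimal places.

0.21

SD = √30.25 ≈ 5.5000
The standard error of measurement is 5.5000×√(1 − 0.6310) ≈ 5.5000×0.6075 ≈ 3.3410.
SE_diff = √2 × SEM ≈ 4.7249
z = |15 − 16| / 4.7249 = 1 / 4.7249 ≈ 0.2116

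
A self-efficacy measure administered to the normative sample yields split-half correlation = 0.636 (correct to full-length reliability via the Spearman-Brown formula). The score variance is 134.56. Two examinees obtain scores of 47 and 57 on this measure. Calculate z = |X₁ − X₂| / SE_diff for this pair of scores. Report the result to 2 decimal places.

1.29

SD = √134.56 ≃ 11.6000
r_full = 2·0.636 / (1 + 0.636) ≃ 0.7775
SEM = 11.6000×√(1 − 0.7775) ≃ 5.4716
SE_diff = √2 × SEM ≃ 7.7381
z = |47 − 57| / 7.7381 = 10 / 7.7381 ≃ 1.2923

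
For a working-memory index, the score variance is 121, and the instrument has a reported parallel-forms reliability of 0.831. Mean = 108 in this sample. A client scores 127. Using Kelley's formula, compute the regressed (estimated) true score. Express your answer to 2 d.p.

T̂ = 0.8310(127) + 0.1690(108) ≃ 123.7890

123.79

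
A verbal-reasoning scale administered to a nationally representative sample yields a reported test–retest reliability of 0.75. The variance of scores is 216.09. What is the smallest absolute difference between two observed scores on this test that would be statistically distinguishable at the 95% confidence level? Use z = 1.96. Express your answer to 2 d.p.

20.37

SD = √216.09 ≈ 14.700
SEM = 14.700 · √(1 − 0.750) = 14.700 · √0.250 ≈ 14.700 · 0.500 ≈ 7.350
SE_diff = SEM · √2 ≈ 7.350 · 1.414 ≈ 10.394
Minimum reliable difference = 1.96 · SE_diff ≈ 1.96 · 10.394 ≈ 20.373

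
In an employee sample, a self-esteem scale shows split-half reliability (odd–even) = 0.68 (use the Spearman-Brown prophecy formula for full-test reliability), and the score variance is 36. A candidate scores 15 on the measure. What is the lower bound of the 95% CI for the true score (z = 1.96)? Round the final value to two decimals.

9.87

SD = √36 = 6.0000
r_full = 2·0.68 / (1 + 0.68) ≈ 0.8095
SEM = 6.0000 * √(1 − 0.8095) = 6.0000 * √0.1905 ≈ 6.0000 * 0.4364 ≈ 2.6186
Half-width = 1.96*2.6186 ≈ 5.1325
Lower bound: 15 − 5.1325 = 9.8675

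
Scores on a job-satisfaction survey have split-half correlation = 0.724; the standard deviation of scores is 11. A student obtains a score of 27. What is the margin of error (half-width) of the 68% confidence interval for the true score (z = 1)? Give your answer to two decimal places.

4.40

Full-length reliability (Spearman-Brown) = 2(0.724)/(1+0.724) ≃ 0.840
SEM = 11.000 · √(1 − 0.840) = 11.000 · √0.160 ≃ 11.000 · 0.400 ≃ 4.401
Half-width = 1·4.401 ≃ 4.401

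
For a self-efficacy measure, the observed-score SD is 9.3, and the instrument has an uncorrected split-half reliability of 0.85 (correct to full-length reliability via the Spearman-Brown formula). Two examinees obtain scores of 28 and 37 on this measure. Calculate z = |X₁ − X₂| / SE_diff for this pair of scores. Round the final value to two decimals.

2.40

Full-length reliability (Spearman-Brown) = 2(0.85)/(1+0.85) ≈ 0.91892
SEM = 9.30000×√(1 − 0.91892) ≈ 2.64815
Standard error of the difference = 2.64815·√2 ≈ 3.74505
z = 9 / 3.74505 ≈ 2.40317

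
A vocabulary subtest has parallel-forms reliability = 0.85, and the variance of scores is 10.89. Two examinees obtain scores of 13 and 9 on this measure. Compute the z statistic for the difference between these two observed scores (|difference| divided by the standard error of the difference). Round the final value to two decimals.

2.21

SD = √10.89 ≈ 3.3000
SEM = 3.3000·√(1 − 0.8500) ≈ 1.2781
Standard error of the difference = 1.2781·√2 ≈ 1.8075
z = |13 − 9| / 1.8075 = 4 / 1.8075 ≈ 2.2130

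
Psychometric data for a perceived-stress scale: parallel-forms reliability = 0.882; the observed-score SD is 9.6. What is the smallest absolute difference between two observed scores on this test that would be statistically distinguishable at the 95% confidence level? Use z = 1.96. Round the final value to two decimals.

The standard error of measurement is 9.6000×√(1 − 0.8820) ≈ 9.6000×0.3435 ≈ 3.2977.
SE_diff = SEM × √2 ≈ 3.2977 × 1.4142 ≈ 4.6637
Minimum reliable difference = 1.96 × SE_diff ≈ 1.96 × 4.6637 ≈ 9.1408

9.14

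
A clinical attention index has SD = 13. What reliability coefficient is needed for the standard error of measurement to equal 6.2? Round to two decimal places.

r = 1 − (SEM / SD)² = 1 − (6.2000 / 13)² ≃ 1 − 0.2275 ≃ 0.7725

0.77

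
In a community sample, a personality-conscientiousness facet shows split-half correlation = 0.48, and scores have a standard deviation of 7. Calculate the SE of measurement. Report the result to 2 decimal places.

r_full = 2·0.48 / (1 + 0.48) ≈ 0.649
The standard error of measurement is 7.000×√(1 − 0.649) ≈ 7.000×0.593 ≈ 4.149.

4.15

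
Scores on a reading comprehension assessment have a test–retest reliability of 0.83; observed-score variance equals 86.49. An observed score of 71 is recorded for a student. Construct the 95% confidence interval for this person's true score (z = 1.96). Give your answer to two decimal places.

SD = √86.49 = 9.300
The standard error of measurement is 9.300·√(1 − 0.830) ≈ 9.300·0.412 ≈ 3.834.
Margin = 1.96 · 3.834 ≈ 7.516
CI = 71 ± 7.516 → [63.484, 78.516]

[63.48, 78.52]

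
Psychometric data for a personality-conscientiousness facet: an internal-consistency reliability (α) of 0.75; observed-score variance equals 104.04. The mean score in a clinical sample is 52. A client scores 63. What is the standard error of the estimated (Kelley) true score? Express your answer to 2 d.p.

σ = 104.04^(1/2) = 10.2000
SE_est = 10.2000·√[r(1 − r)] ≈ 4.4167

4.42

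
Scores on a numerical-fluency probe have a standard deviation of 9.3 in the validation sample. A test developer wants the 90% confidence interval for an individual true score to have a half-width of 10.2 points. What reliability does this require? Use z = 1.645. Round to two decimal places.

0.56

SEM needed = half-width / z = 10.2/1.645 ≈ 6.201
r = 1 − (6.201/9.3)² ≈ 1 − 0.445 ≈ 0.555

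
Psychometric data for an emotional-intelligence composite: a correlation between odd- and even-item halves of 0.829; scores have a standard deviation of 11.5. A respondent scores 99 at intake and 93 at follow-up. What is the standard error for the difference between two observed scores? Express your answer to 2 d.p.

r_full = 2·0.829 / (1 + 0.829) ≈ 0.907
SEM = 11.500·√(1 − 0.907) ≈ 3.516
SE_diff = √2 · SEM ≈ 4.973

4.97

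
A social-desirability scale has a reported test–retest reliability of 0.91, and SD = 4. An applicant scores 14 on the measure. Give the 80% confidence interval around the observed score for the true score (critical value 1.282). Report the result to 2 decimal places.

SEM = 4.000 * √(1 − 0.910) = 4.000 * √0.090 ≃ 4.000 * 0.300 ≃ 1.200
Margin = 1.282 * 1.200 ≃ 1.538
Interval: (12.462, 15.538)

[12.46, 15.54]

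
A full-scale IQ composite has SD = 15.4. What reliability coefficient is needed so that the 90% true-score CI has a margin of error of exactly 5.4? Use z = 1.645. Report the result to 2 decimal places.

SEM needed = half-width / z = 5.4/1.645 ≈ 3.28267
r = 1 − (3.28267/15.4)² ≈ 1 − 0.04544 ≈ 0.95456

0.95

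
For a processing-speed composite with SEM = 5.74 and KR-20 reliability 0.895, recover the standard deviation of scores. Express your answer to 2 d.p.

17.71

σ = SEM·(1 − r)^(−1/2) ≈ 5.74×3.0861 ≈ 17.7140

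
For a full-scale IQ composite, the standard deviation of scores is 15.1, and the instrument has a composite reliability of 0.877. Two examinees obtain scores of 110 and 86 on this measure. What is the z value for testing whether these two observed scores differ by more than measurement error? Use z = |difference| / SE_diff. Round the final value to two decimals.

SEM = 15.1000 * √(1 − 0.8770) = 15.1000 * √0.1230 ≈ 15.1000 * 0.3507 ≈ 5.2958
Standard error of the difference = 5.2958·√2 ≈ 7.4894
z = 24 / 7.4894 ≈ 3.2045

3.20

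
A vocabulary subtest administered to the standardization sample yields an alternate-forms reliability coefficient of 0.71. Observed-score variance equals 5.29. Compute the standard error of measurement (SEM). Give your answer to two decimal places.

1.24

SD = √5.29 = 2.3000
SEM = 2.3000·√(1 − 0.7100) ≈ 1.2386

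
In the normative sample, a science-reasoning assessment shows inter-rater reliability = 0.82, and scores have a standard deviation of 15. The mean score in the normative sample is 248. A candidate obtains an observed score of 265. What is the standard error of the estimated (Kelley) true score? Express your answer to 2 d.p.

SE_est = SD · √(r(1 − r)) = 15.000 · √0.148 ≃ 15.000 · 0.384 ≃ 5.763

5.76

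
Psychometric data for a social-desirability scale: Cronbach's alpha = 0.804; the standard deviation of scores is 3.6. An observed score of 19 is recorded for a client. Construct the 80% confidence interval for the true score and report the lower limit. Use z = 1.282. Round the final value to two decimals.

SEM = 3.60000×√(1 − 0.80400) ≃ 1.59379
Half-width = 1.282×1.59379 ≃ 2.04324
Lower limit = 19 − 2.04324 ≃ 16.95676

16.96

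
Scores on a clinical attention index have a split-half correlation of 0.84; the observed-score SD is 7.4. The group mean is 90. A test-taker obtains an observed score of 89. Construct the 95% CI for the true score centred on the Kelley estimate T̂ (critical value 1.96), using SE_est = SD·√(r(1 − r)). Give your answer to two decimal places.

Spearman-Brown: r = 2(0.84) / (1 + 0.84) = 1.680 / 1.840 ≈ 0.913
Estimated true score = 0.913×89 + (1 − 0.913)×90 ≈ 89.087
SE_est = SD × √(r(1 − r)) = 7.400 × √0.079 ≈ 7.400 × 0.282 ≈ 2.085
CI = 89.087 ± 1.96 × 2.085 → [85.000, 93.174]

[85.00, 93.17]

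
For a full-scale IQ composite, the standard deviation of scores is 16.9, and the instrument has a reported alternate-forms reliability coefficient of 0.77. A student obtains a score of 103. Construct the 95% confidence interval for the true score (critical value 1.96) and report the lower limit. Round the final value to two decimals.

87.11

SEM = 16.900 × √(1 − 0.770) = 16.900 × √0.230 ≈ 16.900 × 0.480 ≈ 8.105
Half-width = 1.96×8.105 ≈ 15.886
Lower bound: 103 − 15.886 = 87.114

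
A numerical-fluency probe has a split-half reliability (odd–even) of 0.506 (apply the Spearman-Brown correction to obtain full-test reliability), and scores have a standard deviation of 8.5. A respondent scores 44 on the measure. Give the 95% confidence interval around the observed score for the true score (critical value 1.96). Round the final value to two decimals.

[34.46, 53.54]

r_full = 2·0.506 / (1 + 0.506) ≈ 0.6720
SEM = 8.5000·√(1 − 0.6720) ≈ 4.8682
Half-width = 1.96·4.8682 ≈ 9.5417
CI = 44 ± 9.5417 → [34.4583, 53.5417]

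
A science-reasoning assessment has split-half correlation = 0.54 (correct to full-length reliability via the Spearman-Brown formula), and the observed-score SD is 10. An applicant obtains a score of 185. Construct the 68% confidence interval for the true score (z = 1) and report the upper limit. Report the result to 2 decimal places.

Full-length reliability (Spearman-Brown) = 2(0.54)/(1+0.54) ≈ 0.7013
SEM = 10.0000*√(1 − 0.7013) ≈ 5.4654
Half-width = 1*5.4654 ≈ 5.4654
Upper limit = 185 + 5.4654 ≈ 190.4654

190.47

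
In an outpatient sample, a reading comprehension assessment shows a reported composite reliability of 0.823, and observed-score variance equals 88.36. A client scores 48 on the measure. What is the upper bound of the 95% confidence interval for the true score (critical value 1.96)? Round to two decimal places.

SD = √88.36 = 9.40000
SEM = 9.40000 · √(1 − 0.82300) = 9.40000 · √0.17700 ≈ 9.40000 · 0.42071 ≈ 3.95471
1.96 · SEM ≈ 7.75123
Upper bound: 48 + 7.75123 = 55.75123

55.75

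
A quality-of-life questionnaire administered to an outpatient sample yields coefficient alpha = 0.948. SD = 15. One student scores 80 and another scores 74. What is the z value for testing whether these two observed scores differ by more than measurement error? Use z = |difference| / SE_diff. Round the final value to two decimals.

1.24

SEM = 15.0000 · √(1 − 0.9480) = 15.0000 · √0.0520 ≈ 15.0000 · 0.2280 ≈ 3.4205
SE_diff = SEM · √2 ≈ 3.4205 · 1.4142 ≈ 4.8374
z = 6 / 4.8374 ≈ 1.2403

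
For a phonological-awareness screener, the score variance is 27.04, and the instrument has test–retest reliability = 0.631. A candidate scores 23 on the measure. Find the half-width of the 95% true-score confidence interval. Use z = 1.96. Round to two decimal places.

SD = √27.04 ≈ 5.2000
SEM = 5.2000×√(1 − 0.6310) ≈ 3.1588
1.96 × SEM ≈ 6.1912

6.19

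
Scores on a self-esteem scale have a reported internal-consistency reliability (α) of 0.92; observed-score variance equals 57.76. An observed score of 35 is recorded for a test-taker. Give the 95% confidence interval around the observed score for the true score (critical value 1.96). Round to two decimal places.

SD = √57.76 ≈ 7.6000
SEM = 7.6000·√(1 − 0.9200) ≈ 2.1496
1.96 · SEM ≈ 4.2132
Interval: (30.7868, 39.2132)

[30.79, 39.21]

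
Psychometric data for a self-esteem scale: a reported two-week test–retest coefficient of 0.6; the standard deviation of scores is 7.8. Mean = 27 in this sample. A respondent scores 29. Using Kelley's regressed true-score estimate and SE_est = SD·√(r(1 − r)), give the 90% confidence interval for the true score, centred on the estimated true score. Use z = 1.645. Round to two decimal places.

[21.91, 34.49]

Estimated true score = 0.600×29 + (1 − 0.600)×27 ≈ 28.200
SE_est = 7.800×√(0.600×0.400) ≈ 3.821
CI = 28.200 ± 1.645 × 3.821 → [21.914, 34.486]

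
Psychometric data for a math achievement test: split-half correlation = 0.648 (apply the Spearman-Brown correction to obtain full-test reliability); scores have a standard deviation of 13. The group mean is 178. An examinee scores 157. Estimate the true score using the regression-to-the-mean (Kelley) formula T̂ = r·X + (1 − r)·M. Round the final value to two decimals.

r_full = 2·0.648 / (1 + 0.648) ≈ 0.78641
Estimated true score = 0.78641*157 + (1 − 0.78641)*178 ≈ 161.48544

161.49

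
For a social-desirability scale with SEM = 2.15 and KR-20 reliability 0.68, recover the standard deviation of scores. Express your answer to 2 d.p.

3.80

σ = SEM·(1 − r)^(−1/2) ≈ 2.15*1.7678 ≈ 3.8007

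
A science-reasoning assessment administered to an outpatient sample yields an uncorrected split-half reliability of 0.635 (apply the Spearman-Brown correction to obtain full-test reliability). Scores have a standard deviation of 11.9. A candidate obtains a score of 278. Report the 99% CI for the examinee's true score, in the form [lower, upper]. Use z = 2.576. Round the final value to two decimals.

[263.52, 292.48]

r_full = 2·0.635 / (1 + 0.635) ≈ 0.7768
SEM = 11.9000 × √(1 − 0.7768) = 11.9000 × √0.2232 ≈ 11.9000 × 0.4725 ≈ 5.6226
Margin = 2.576 × 5.6226 ≈ 14.4837
99% CI: 278 ± 14.4837 = [263.5163, 292.4837]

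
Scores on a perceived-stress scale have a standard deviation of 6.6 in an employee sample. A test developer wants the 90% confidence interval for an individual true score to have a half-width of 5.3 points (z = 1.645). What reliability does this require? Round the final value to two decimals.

Required SEM = 5.3 / 1.645 ≃ 3.222
r = 1 − (SEM / SD)² = 1 − (3.222 / 6.6)² ≃ 1 − 0.238 ≃ 0.762

0.76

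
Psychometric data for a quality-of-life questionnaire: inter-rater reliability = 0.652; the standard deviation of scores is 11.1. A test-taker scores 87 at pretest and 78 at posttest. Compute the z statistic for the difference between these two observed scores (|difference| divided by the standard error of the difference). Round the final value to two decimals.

SEM = 11.100 × √(1 − 0.652) = 11.100 × √0.348 ≃ 11.100 × 0.590 ≃ 6.548
Standard error of the difference = 6.548·√2 ≃ 9.260
z = 9 / 9.260 ≃ 0.972

0.97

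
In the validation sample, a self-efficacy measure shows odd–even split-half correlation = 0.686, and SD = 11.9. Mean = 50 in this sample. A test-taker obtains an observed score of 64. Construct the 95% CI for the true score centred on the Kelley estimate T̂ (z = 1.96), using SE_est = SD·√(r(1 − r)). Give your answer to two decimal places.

[52.31, 70.47]

Full-length reliability (Spearman-Brown) = 2(0.686)/(1+0.686) ≈ 0.8138
T̂ = r·X + (1 − r)·M = 0.8138·64 + 0.1862·50 ≈ 52.0807 + 9.3120 ≈ 61.3926
SE_est = SD · √(r(1 − r)) = 11.9000 · √0.1516 ≈ 11.9000 · 0.3893 ≈ 4.6327
CI = 61.3926 ± 1.96 · 4.6327 → [52.3126, 70.4727]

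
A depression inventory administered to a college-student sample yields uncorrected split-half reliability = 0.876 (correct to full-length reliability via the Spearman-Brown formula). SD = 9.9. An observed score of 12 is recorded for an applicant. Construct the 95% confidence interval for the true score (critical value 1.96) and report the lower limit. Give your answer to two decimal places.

7.01

Full-length reliability (Spearman-Brown) = 2(0.876)/(1+0.876) ≈ 0.934
SEM = 9.900·√(1 − 0.934) ≈ 2.545
Half-width = 1.96·2.545 ≈ 4.989
Lower bound: 12 − 4.989 = 7.011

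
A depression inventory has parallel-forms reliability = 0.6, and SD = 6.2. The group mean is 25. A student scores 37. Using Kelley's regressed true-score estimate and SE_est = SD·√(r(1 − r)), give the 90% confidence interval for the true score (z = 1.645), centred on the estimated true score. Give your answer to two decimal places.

[27.20, 37.20]

T̂ = r·X + (1 − r)·M = 0.60000·37 + 0.40000·25 = 22.20000 + 10.00000 ≈ 32.20000
SE_est = SD · √(r(1 − r)) = 6.20000 · √0.24000 ≈ 6.20000 · 0.48990 ≈ 3.03737
90% CI: 32.20000 ± 4.99647 ≈ (27.20353, 37.19647)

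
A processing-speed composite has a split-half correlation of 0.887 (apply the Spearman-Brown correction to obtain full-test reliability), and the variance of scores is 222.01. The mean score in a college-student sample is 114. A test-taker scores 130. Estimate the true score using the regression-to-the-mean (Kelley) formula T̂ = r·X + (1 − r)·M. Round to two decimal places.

Spearman-Brown: r = 2(0.887) / (1 + 0.887) = 1.7740 / 1.8870 ≈ 0.9401
T̂ = 0.9401(130) + 0.0599(114) ≈ 129.0419

129.04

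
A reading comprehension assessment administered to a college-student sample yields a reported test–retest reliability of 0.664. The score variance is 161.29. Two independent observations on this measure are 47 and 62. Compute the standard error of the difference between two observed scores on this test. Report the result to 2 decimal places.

SD = √161.29 ≃ 12.700
The standard error of measurement is 12.700*√(1 − 0.664) ≃ 12.700*0.580 ≃ 7.362.
Standard error of the difference = 7.362·√2 ≃ 10.411

10.41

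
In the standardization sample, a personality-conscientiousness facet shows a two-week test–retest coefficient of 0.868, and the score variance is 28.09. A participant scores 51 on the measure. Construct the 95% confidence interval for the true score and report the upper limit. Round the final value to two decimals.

σ = 28.09^(1/2) = 5.3000
SEM = 5.3000 × √(1 − 0.8680) = 5.3000 × √0.1320 ≈ 5.3000 × 0.3633 ≈ 1.9256
Margin = 1.96 × 1.9256 ≈ 3.7741
Upper bound: 51 + 3.7741 = 54.7741

54.77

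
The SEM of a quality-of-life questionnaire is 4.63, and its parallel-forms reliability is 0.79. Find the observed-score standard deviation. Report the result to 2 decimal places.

σ = SEM·(1 − r)^(−1/2) ≃ 4.63·2.1822 ≃ 10.1035

10.10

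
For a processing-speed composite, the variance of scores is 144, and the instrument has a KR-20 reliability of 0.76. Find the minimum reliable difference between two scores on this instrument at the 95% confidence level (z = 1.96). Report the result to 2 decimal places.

σ = 144^(1/2) = 12.000
The standard error of measurement is 12.000*√(1 − 0.760) ≈ 12.000*0.490 ≈ 5.879.
Standard error of the difference = 5.879·√2 ≈ 8.314
Minimum reliable difference = 1.96 * SE_diff ≈ 1.96 * 8.314 ≈ 16.295

16.30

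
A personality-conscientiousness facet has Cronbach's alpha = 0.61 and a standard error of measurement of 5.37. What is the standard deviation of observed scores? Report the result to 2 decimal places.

8.60

SD = 5.37 / √(1 − 0.61) ≃ 8.599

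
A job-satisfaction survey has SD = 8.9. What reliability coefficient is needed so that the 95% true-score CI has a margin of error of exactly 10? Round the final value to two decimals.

SEM needed = half-width / z = 10/1.96 ≈ 5.102
Required reliability = 1 − (SEM/SD)² = 1 − 0.329 ≈ 0.671

0.67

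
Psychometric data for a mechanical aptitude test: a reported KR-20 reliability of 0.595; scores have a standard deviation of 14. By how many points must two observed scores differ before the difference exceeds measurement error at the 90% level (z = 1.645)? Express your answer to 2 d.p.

The standard error of measurement is 14.000*√(1 − 0.595) ≃ 14.000*0.636 ≃ 8.910.
SE_diff = √2 * SEM ≃ 12.600
Minimum reliable difference = 1.645 * SE_diff ≃ 1.645 * 12.600 ≃ 20.727

20.73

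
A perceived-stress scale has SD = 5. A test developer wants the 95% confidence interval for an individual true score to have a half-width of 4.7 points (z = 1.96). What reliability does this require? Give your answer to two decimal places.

Required SEM = 4.7 / 1.96 ≈ 2.3980
r = 1 − (SEM / SD)² = 1 − (2.3980 / 5)² ≈ 1 − 0.2300 ≈ 0.7700

0.77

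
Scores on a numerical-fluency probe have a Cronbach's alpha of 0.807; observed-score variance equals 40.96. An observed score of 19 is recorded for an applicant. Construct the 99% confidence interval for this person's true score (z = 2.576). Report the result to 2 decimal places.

SD = √40.96 ≈ 6.40000
SEM = 6.40000 × √(1 − 0.80700) = 6.40000 × √0.19300 ≈ 6.40000 × 0.43932 ≈ 2.81163
2.576 × SEM ≈ 7.24277
CI = 19 ± 7.24277 → [11.75723, 26.24277]

[11.76, 26.24]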